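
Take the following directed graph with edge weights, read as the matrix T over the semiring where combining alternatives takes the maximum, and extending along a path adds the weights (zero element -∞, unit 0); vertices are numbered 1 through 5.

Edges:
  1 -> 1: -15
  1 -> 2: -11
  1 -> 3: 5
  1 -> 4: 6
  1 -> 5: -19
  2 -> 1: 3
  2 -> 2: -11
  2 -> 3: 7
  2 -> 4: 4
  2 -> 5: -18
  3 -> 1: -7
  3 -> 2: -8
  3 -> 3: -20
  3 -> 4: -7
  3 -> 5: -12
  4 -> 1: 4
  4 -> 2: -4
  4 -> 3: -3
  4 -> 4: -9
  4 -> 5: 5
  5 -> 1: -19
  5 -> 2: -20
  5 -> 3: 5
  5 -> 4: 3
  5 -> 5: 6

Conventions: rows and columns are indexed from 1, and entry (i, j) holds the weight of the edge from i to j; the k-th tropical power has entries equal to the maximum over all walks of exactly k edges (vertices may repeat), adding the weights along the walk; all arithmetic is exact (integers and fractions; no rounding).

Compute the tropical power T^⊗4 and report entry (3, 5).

T^⊗2:
  [10, 2, 3, -2, 11]
  [8, 0, 8, 9, 9]
  [-3, -11, -1, -1, -2]
  [-1, -7, 10, 10, 11]
  [7, -1, 11, 9, 12]
T^⊗3:
  [5, -1, 16, 16, 17]
  [13, 5, 14, 14, 15]
  [3, -5, 3, 3, 4]
  [14, 6, 16, 14, 17]
  [13, 5, 17, 15, 18]
T^⊗4:
  [20, 12, 22, 20, 23]
  [18, 10, 20, 19, 21]
  [7, -1, 9, 9, 10]
  [18, 10, 22, 20, 23]
  [19, 11, 23, 21, 24]
Key observation: the optimum is the walk 3->1->4->5->5, with weight (-7) + 6 + 5 + 6 = 10.
Optimal value attained by: walk 3->1->4->5->5.
Answer: (T^⊗4)[3][5] = 10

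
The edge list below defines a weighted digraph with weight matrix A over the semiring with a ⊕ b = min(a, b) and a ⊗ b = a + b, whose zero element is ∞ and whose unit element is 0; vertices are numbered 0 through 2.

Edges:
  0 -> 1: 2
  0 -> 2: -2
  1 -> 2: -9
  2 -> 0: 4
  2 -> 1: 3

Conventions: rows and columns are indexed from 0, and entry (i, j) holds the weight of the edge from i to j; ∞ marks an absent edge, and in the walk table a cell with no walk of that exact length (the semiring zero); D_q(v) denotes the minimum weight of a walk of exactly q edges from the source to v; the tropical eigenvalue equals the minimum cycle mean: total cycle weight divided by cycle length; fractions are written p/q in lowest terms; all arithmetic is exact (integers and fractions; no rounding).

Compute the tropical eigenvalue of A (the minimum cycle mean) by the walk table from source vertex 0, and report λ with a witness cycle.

q=0: [0, ∞, ∞]
q=1: [∞, 2, -2]
q=2: [2, 1, -7]
q=3: [-3, -4, -8]
Optimal cycle mean attained by: cycle 1->2->1, total (-9) + 3, length 2.
Answer: λ = -3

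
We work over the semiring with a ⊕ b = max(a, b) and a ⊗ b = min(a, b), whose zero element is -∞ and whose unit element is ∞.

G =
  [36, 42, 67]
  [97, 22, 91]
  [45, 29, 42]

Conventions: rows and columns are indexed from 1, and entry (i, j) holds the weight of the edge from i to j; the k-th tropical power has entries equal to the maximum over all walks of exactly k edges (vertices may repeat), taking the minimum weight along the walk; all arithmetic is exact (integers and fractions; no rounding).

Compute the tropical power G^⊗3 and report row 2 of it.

G^⊗2:
  [45, 36, 42]
  [45, 42, 67]
  [42, 42, 45]
G^⊗3:
  [42, 42, 45]
  [45, 42, 45]
  [45, 42, 42]
Answer: row 2 of G^⊗3 = [45, 42, 45]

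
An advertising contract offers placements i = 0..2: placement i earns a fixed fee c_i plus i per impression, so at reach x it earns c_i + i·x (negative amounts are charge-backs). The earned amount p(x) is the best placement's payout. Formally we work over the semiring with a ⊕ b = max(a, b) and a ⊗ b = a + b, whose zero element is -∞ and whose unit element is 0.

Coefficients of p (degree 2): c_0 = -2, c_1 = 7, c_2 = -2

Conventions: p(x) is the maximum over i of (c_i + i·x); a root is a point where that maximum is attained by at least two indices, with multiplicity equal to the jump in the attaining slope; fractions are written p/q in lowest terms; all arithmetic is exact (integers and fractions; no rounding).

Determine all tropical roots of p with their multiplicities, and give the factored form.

hull edge (i=0, c=-2) to (i=1, c=7): slope 9, span 1
hull edge (i=1, c=7) to (i=2, c=-2): slope -9, span 1
Factored form: p(x) = -2 ⊗ (x ⊕ (-9)) ⊗ (x ⊕ 9)
Answer: roots = -9 (mult 1), 9 (mult 1)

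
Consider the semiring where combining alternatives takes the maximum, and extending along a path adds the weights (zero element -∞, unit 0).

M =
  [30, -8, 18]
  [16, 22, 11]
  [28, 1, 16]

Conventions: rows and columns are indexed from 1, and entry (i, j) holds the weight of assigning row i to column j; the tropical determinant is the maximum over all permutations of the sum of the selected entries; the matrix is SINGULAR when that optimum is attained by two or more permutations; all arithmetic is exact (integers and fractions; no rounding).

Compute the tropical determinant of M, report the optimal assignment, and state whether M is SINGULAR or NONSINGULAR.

σ = (1, 2, 3): 30 + 22 + 16 = 68
σ = (1, 3, 2): 30 + 11 + 1 = 42
σ = (2, 1, 3): (-8) + 16 + 16 = 24
σ = (2, 3, 1): (-8) + 11 + 28 = 31
σ = (3, 1, 2): 18 + 16 + 1 = 35
σ = (3, 2, 1): 18 + 22 + 28 = 68
Optimal value attained by: σ = (1, 2, 3).
Answer: det⊕(M) = 68; verdict: SINGULAR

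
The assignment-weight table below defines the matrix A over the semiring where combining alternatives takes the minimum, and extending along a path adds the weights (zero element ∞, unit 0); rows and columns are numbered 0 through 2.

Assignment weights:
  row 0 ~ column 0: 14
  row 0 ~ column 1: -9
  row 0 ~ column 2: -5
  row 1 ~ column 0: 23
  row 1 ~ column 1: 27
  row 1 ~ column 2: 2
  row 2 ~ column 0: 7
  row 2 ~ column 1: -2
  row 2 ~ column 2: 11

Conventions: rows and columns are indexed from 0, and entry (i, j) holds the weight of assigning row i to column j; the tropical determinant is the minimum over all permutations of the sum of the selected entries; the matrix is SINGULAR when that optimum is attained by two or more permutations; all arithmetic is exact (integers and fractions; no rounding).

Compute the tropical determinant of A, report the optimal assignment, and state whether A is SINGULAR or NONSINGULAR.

σ = (0, 1, 2): 14 + 27 + 11 = 52
σ = (0, 2, 1): 14 + 2 + (-2) = 14
σ = (1, 0, 2): (-9) + 23 + 11 = 25
σ = (1, 2, 0): (-9) + 2 + 7 = 0
σ = (2, 0, 1): (-5) + 23 + (-2) = 16
σ = (2, 1, 0): (-5) + 27 + 7 = 29
Optimal value attained by: σ = (1, 2, 0).
Answer: det⊕(A) = 0; verdict: NONSINGULAR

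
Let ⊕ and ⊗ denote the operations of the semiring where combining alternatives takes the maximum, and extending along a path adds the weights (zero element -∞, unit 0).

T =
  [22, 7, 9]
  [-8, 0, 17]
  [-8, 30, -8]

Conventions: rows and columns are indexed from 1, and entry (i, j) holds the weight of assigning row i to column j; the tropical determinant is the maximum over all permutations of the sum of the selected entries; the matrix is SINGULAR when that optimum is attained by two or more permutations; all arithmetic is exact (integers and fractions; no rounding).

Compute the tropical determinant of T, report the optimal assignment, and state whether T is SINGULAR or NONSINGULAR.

σ = (1, 2, 3): 22 + 0 + (-8) = 14
σ = (1, 3, 2): 22 + 17 + 30 = 69
σ = (2, 1, 3): 7 + (-8) + (-8) = -9
σ = (2, 3, 1): 7 + 17 + (-8) = 16
σ = (3, 1, 2): 9 + (-8) + 30 = 31
σ = (3, 2, 1): 9 + 0 + (-8) = 1
Optimal value attained by: σ = (1, 3, 2).
Answer: det⊕(T) = 69; verdict: NONSINGULAR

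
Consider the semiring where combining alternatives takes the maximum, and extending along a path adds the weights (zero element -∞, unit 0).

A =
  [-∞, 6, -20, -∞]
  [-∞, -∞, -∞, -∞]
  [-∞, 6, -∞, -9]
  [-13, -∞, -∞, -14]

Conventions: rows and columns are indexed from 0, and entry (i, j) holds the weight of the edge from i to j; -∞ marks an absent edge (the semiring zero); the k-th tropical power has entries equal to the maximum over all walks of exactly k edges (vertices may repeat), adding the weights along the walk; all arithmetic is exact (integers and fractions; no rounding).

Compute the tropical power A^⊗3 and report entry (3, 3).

A^⊗2:
  [-∞, -14, -∞, -29]
  [-∞, -∞, -∞, -∞]
  [-22, -∞, -∞, -23]
  [-27, -7, -33, -28]
A^⊗3:
  [-42, -∞, -∞, -43]
  [-∞, -∞, -∞, -∞]
  [-36, -16, -42, -37]
  [-41, -21, -47, -42]
Key observation: the optimum is the walk 3->0->2->3, with weight (-13) + (-20) + (-9) = -42.
Optimal value attained by: walk 3->0->2->3.
Answer: (A^⊗3)[3][3] = -42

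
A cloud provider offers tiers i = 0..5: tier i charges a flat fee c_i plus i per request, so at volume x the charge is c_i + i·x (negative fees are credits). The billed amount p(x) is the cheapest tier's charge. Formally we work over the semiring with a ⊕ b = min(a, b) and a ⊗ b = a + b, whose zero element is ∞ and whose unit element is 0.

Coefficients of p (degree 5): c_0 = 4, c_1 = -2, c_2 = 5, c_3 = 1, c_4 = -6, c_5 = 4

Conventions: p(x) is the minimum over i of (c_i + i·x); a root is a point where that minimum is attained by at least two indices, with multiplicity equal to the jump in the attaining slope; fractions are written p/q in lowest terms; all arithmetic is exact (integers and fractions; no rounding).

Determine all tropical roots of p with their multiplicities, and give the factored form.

hull edge (i=0, c=4) to (i=1, c=-2): slope -6, span 1
hull edge (i=1, c=-2) to (i=4, c=-6): slope -4/3, span 3
hull edge (i=4, c=-6) to (i=5, c=4): slope 10, span 1
Factored form: p(x) = 4 ⊗ (x ⊕ (-10)) ⊗ (x ⊕ 4/3) ⊗ (x ⊕ 4/3) ⊗ (x ⊕ 4/3) ⊗ (x ⊕ 6)
Answer: roots = -10 (mult 1), 4/3 (mult 3), 6 (mult 1)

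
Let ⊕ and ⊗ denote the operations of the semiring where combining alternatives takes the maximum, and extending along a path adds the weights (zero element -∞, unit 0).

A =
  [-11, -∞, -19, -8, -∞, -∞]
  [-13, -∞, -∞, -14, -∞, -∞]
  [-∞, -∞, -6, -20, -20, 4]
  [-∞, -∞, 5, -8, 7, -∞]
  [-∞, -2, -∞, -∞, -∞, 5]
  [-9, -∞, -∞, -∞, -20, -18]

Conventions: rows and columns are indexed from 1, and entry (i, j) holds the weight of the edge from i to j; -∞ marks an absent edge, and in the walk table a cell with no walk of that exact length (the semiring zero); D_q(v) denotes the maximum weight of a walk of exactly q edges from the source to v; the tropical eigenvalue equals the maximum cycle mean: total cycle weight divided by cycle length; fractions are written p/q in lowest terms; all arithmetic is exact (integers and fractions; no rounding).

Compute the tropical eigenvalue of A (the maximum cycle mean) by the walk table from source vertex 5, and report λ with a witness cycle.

q=0: [-∞, -∞, -∞, -∞, 0, -∞]
q=1: [-∞, -2, -∞, -∞, -∞, 5]
q=2: [-4, -∞, -∞, -16, -15, -13]
q=3: [-15, -17, -11, -12, -9, -10]
q=4: [-19, -11, -7, -20, -5, -4]
q=5: [-13, -7, -13, -25, -13, 0]
q=6: [-9, -15, -19, -21, -18, -8]
Optimal cycle mean attained by: cycle 1->4->5->6->1, total (-8) + 7 + 5 + (-9), length 4.
Answer: λ = -5/4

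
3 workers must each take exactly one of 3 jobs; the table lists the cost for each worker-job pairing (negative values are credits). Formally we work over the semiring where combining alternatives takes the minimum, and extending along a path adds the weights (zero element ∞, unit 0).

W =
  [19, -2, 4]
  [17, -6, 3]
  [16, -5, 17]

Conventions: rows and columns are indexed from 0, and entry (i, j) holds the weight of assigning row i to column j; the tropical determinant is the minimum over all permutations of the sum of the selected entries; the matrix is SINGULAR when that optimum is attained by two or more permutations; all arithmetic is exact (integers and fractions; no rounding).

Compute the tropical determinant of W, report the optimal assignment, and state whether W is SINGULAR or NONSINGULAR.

σ = (0, 1, 2): 19 + (-6) + 17 = 30
σ = (0, 2, 1): 19 + 3 + (-5) = 17
σ = (1, 0, 2): (-2) + 17 + 17 = 32
σ = (1, 2, 0): (-2) + 3 + 16 = 17
σ = (2, 0, 1): 4 + 17 + (-5) = 16
σ = (2, 1, 0): 4 + (-6) + 16 = 14
Optimal value attained by: σ = (2, 1, 0).
Answer: det⊕(W) = 14; verdict: NONSINGULAR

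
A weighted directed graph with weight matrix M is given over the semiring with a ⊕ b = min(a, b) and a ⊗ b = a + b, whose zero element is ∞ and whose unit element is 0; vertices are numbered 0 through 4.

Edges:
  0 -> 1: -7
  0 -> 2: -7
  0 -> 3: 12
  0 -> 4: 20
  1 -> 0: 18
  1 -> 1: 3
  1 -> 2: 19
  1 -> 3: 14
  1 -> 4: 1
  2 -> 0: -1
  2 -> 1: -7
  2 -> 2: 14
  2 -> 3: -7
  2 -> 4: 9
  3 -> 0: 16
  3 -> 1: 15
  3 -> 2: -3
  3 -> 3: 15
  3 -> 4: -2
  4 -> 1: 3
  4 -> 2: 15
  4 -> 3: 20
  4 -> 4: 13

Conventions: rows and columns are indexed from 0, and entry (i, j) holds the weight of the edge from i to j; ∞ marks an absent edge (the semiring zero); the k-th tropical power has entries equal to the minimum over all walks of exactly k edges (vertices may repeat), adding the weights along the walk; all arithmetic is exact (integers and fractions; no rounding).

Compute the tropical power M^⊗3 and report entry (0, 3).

M^⊗2:
  [-8, -14, 7, -14, -6]
  [18, 4, 11, 12, 4]
  [9, -8, -10, 7, -9]
  [-4, -10, 9, -10, 6]
  [14, 6, 17, 8, 4]
M^⊗3:
  [2, -15, -17, 0, -16]
  [10, 4, 9, 4, 5]
  [-11, -17, 2, -17, -7]
  [6, -11, -13, 2, -12]
  [16, 7, 5, 10, 6]
Key observation: the optimum is the walk 0->2->1->3, with weight (-7) + (-7) + 14 = 0.
Optimal value attained by: walk 0->2->1->3.
Answer: (M^⊗3)[0][3] = 0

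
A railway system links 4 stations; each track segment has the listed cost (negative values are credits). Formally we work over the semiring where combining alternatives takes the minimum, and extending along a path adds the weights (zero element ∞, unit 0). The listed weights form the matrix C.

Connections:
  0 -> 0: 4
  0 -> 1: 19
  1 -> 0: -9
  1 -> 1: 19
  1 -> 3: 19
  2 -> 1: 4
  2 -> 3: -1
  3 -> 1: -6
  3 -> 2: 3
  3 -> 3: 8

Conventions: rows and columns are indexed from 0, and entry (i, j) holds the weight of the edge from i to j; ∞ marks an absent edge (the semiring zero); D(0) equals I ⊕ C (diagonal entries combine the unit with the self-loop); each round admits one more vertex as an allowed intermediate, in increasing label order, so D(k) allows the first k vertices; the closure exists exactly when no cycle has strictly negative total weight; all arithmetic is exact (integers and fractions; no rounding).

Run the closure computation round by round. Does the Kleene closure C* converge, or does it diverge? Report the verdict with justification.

D(0):
  [0, 19, ∞, ∞]
  [-9, 0, ∞, 19]
  [∞, 4, 0, -1]
  [∞, -6, 3, 0]
D(1):
  [0, 19, ∞, ∞]
  [-9, 0, ∞, 19]
  [∞, 4, 0, -1]
  [∞, -6, 3, 0]
D(2):
  [0, 19, ∞, 38]
  [-9, 0, ∞, 19]
  [-5, 4, 0, -1]
  [-15, -6, 3, 0]
D(3):
  [0, 19, ∞, 38]
  [-9, 0, ∞, 19]
  [-5, 4, 0, -1]
  [-15, -6, 3, 0]
D(4):
  [0, 19, 41, 38]
  [-9, 0, 22, 19]
  [-16, -7, 0, -1]
  [-15, -6, 3, 0]
Key observation: every diagonal entry stays at the unit through all rounds, so no improving cycle exists.
Answer: CONVERGES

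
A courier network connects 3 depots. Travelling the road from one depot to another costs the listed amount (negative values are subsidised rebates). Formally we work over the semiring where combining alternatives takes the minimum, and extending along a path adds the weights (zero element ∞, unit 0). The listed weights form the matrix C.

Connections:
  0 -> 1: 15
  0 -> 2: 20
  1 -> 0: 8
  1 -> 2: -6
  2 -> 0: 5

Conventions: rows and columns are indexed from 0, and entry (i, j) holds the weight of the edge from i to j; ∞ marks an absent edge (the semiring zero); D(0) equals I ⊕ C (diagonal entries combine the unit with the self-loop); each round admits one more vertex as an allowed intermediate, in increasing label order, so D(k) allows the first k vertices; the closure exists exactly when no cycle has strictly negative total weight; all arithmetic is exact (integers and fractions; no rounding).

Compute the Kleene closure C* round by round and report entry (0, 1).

D(0):
  [0, 15, 20]
  [8, 0, -6]
  [5, ∞, 0]
D(1):
  [0, 15, 20]
  [8, 0, -6]
  [5, 20, 0]
D(2):
  [0, 15, 9]
  [8, 0, -6]
  [5, 20, 0]
D(3):
  [0, 15, 9]
  [-1, 0, -6]
  [5, 20, 0]
Answer: C*[0][1] = 15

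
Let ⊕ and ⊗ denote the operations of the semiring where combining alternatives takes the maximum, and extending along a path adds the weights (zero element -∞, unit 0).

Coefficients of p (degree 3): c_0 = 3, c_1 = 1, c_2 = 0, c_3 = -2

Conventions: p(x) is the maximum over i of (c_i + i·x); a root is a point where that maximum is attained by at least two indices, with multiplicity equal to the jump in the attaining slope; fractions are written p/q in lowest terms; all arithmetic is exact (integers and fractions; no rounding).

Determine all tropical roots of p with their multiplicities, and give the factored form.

hull edge (i=0, c=3) to (i=2, c=0): slope -3/2, span 2
hull edge (i=2, c=0) to (i=3, c=-2): slope -2, span 1
Factored form: p(x) = -2 ⊗ (x ⊕ 3/2) ⊗ (x ⊕ 3/2) ⊗ (x ⊕ 2)
Answer: roots = 3/2 (mult 2), 2 (mult 1)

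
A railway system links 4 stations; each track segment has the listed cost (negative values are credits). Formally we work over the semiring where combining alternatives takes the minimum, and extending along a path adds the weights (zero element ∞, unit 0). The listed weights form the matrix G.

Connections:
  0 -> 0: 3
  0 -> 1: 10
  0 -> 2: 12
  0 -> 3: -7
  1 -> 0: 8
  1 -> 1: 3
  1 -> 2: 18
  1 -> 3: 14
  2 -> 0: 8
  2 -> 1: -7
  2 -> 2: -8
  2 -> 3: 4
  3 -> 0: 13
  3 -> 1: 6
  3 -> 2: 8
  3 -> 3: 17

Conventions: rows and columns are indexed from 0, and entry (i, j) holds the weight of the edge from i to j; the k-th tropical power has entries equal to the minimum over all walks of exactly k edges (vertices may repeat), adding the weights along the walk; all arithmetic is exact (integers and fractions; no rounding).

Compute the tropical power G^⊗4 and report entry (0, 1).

G^⊗2:
  [6, -1, 1, -4]
  [11, 6, 10, 1]
  [0, -15, -16, -4]
  [14, 1, 0, 6]
G^⊗3:
  [7, -6, -7, -1]
  [14, 3, 2, 4]
  [-8, -23, -24, -12]
  [8, -7, -8, 4]
G^⊗4:
  [1, -14, -15, -3]
  [10, -5, -6, 6]
  [-16, -31, -32, -20]
  [0, -15, -16, -4]
Key observation: the optimum is the walk 0->3->2->2->1, with weight (-7) + 8 + (-8) + (-7) = -14.
Optimal value attained by: walk 0->3->2->2->1.
Answer: (G^⊗4)[0][1] = -14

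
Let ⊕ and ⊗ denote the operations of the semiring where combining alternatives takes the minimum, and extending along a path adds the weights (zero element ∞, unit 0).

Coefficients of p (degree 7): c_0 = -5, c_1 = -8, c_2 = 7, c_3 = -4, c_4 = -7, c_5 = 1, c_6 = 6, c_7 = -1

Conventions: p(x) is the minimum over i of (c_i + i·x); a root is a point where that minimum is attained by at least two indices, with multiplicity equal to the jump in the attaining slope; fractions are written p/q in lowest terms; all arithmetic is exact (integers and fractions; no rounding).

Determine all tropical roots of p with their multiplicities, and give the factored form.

hull edge (i=0, c=-5) to (i=1, c=-8): slope -3, span 1
hull edge (i=1, c=-8) to (i=4, c=-7): slope 1/3, span 3
hull edge (i=4, c=-7) to (i=7, c=-1): slope 2, span 3
Factored form: p(x) = -1 ⊗ (x ⊕ (-2)) ⊗ (x ⊕ (-2)) ⊗ (x ⊕ (-2)) ⊗ (x ⊕ (-1/3)) ⊗ (x ⊕ (-1/3)) ⊗ (x ⊕ (-1/3)) ⊗ (x ⊕ 3)
Answer: roots = -2 (mult 3), -1/3 (mult 3), 3 (mult 1)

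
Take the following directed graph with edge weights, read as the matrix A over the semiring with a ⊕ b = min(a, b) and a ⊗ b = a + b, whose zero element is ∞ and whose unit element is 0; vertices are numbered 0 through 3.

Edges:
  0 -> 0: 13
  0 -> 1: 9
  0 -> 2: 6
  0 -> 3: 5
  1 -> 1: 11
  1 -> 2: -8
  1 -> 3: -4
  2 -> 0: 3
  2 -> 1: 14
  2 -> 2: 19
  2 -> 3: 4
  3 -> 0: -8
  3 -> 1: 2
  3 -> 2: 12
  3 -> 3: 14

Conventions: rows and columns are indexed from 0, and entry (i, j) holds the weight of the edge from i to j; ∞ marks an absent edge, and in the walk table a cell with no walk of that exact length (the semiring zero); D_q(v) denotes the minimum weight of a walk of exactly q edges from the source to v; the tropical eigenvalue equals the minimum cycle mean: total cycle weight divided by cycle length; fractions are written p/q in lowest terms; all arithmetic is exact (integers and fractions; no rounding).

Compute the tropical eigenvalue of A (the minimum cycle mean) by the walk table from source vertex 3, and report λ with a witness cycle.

q=0: [∞, ∞, ∞, 0]
q=1: [-8, 2, 12, 14]
q=2: [5, 1, -6, -3]
q=3: [-11, -1, -7, -3]
q=4: [-11, -2, -9, -6]
Optimal cycle mean attained by: cycle 0->3->0, total 5 + (-8), length 2.
Answer: λ = -3/2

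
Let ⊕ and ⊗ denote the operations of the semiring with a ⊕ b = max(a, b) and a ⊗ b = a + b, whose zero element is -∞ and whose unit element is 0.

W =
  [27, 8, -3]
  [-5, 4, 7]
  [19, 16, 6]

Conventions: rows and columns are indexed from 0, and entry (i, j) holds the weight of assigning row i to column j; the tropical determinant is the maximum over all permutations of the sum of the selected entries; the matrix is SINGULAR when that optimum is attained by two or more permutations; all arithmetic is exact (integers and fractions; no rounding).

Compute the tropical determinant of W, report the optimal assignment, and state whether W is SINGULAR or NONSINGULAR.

σ = (0, 1, 2): 27 + 4 + 6 = 37
σ = (0, 2, 1): 27 + 7 + 16 = 50
σ = (1, 0, 2): 8 + (-5) + 6 = 9
σ = (1, 2, 0): 8 + 7 + 19 = 34
σ = (2, 0, 1): (-3) + (-5) + 16 = 8
σ = (2, 1, 0): (-3) + 4 + 19 = 20
Optimal value attained by: σ = (0, 2, 1).
Answer: det⊕(W) = 50; verdict: NONSINGULAR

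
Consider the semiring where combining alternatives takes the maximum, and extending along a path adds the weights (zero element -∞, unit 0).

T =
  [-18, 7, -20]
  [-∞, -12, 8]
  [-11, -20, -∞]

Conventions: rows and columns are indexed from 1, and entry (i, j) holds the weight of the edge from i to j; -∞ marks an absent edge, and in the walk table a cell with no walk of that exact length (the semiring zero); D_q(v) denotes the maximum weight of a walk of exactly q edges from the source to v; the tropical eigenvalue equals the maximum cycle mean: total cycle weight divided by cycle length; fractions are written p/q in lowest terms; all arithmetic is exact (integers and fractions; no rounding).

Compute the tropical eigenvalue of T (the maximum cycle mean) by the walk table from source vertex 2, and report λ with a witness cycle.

q=0: [-∞, 0, -∞]
q=1: [-∞, -12, 8]
q=2: [-3, -12, -4]
q=3: [-15, 4, -4]
Optimal cycle mean attained by: cycle 1->2->3->1, total 7 + 8 + (-11), length 3.
Answer: λ = 4/3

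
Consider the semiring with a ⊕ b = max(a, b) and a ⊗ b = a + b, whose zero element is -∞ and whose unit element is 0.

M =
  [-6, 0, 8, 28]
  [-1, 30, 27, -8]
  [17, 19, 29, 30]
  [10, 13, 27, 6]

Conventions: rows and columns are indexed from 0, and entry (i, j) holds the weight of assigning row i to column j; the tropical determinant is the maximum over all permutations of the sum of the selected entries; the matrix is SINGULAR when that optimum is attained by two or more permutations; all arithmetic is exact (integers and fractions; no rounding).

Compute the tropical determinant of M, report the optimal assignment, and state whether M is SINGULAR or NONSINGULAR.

σ = (0, 1, 2, 3): (-6) + 30 + 29 + 6 = 59
σ = (0, 1, 3, 2): (-6) + 30 + 30 + 27 = 81
σ = (0, 2, 1, 3): (-6) + 27 + 19 + 6 = 46
σ = (0, 2, 3, 1): (-6) + 27 + 30 + 13 = 64
σ = (0, 3, 1, 2): (-6) + (-8) + 19 + 27 = 32
σ = (0, 3, 2, 1): (-6) + (-8) + 29 + 13 = 28
σ = (1, 0, 2, 3): 0 + (-1) + 29 + 6 = 34
σ = (1, 0, 3, 2): 0 + (-1) + 30 + 27 = 56
σ = (1, 2, 0, 3): 0 + 27 + 17 + 6 = 50
σ = (1, 2, 3, 0): 0 + 27 + 30 + 10 = 67
σ = (1, 3, 0, 2): 0 + (-8) + 17 + 27 = 36
σ = (1, 3, 2, 0): 0 + (-8) + 29 + 10 = 31
σ = (2, 0, 1, 3): 8 + (-1) + 19 + 6 = 32
σ = (2, 0, 3, 1): 8 + (-1) + 30 + 13 = 50
σ = (2, 1, 0, 3): 8 + 30 + 17 + 6 = 61
σ = (2, 1, 3, 0): 8 + 30 + 30 + 10 = 78
σ = (2, 3, 0, 1): 8 + (-8) + 17 + 13 = 30
σ = (2, 3, 1, 0): 8 + (-8) + 19 + 10 = 29
σ = (3, 0, 1, 2): 28 + (-1) + 19 + 27 = 73
σ = (3, 0, 2, 1): 28 + (-1) + 29 + 13 = 69
σ = (3, 1, 0, 2): 28 + 30 + 17 + 27 = 102
σ = (3, 1, 2, 0): 28 + 30 + 29 + 10 = 97
σ = (3, 2, 0, 1): 28 + 27 + 17 + 13 = 85
σ = (3, 2, 1, 0): 28 + 27 + 19 + 10 = 84
Optimal value attained by: σ = (3, 1, 0, 2).
Answer: det⊕(M) = 102; verdict: NONSINGULAR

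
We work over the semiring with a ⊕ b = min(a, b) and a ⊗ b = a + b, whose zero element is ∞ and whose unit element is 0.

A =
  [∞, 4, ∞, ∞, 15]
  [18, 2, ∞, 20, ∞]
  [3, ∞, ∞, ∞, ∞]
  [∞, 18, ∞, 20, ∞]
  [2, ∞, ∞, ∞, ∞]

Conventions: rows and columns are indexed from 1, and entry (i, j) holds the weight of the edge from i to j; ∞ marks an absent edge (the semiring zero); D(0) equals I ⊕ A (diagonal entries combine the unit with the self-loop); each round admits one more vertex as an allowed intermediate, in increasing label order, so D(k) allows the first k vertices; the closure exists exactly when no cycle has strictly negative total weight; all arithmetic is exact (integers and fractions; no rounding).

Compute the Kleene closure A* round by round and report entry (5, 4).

D(0):
  [0, 4, ∞, ∞, 15]
  [18, 0, ∞, 20, ∞]
  [3, ∞, 0, ∞, ∞]
  [∞, 18, ∞, 0, ∞]
  [2, ∞, ∞, ∞, 0]
D(1):
  [0, 4, ∞, ∞, 15]
  [18, 0, ∞, 20, 33]
  [3, 7, 0, ∞, 18]
  [∞, 18, ∞, 0, ∞]
  [2, 6, ∞, ∞, 0]
D(2):
  [0, 4, ∞, 24, 15]
  [18, 0, ∞, 20, 33]
  [3, 7, 0, 27, 18]
  [36, 18, ∞, 0, 51]
  [2, 6, ∞, 26, 0]
D(3):
  [0, 4, ∞, 24, 15]
  [18, 0, ∞, 20, 33]
  [3, 7, 0, 27, 18]
  [36, 18, ∞, 0, 51]
  [2, 6, ∞, 26, 0]
D(4):
  [0, 4, ∞, 24, 15]
  [18, 0, ∞, 20, 33]
  [3, 7, 0, 27, 18]
  [36, 18, ∞, 0, 51]
  [2, 6, ∞, 26, 0]
D(5):
  [0, 4, ∞, 24, 15]
  [18, 0, ∞, 20, 33]
  [3, 7, 0, 27, 18]
  [36, 18, ∞, 0, 51]
  [2, 6, ∞, 26, 0]
Answer: A*[5][4] = 26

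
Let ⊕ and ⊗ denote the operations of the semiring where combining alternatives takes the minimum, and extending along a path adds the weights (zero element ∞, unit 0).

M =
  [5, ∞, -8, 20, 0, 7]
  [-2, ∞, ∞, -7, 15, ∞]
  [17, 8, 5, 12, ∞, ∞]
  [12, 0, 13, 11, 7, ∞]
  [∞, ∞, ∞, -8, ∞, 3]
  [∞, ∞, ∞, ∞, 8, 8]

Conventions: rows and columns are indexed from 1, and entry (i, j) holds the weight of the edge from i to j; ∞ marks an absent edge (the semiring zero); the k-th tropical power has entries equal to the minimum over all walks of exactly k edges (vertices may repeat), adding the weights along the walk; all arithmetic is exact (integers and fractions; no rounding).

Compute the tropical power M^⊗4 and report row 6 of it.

M^⊗2:
  [9, 0, -3, -8, 5, 3]
  [3, -7, -10, 4, -2, 5]
  [6, 12, 9, 1, 17, 24]
  [-2, 11, 4, -7, 12, 10]
  [4, -8, 5, 3, -1, 11]
  [∞, ∞, ∞, 0, 16, 11]
M^⊗3:
  [-2, -8, 1, -7, -1, 8]
  [-9, -2, -5, -14, 3, 1]
  [10, 1, -2, 5, 6, 13]
  [3, -7, -10, 4, -2, 5]
  [-10, 3, -4, -15, 4, 2]
  [12, 0, 13, 8, 7, 19]
M^⊗4:
  [-10, -7, -10, -15, -2, 2]
  [-4, -14, -17, -9, -9, -2]
  [-1, 5, 2, -6, 10, 9]
  [-9, -2, -5, -14, 3, 1]
  [-5, -15, -18, -4, -10, -3]
  [-2, 8, 4, -7, 12, 10]
Answer: row 6 of M^⊗4 = [-2, 8, 4, -7, 12, 10]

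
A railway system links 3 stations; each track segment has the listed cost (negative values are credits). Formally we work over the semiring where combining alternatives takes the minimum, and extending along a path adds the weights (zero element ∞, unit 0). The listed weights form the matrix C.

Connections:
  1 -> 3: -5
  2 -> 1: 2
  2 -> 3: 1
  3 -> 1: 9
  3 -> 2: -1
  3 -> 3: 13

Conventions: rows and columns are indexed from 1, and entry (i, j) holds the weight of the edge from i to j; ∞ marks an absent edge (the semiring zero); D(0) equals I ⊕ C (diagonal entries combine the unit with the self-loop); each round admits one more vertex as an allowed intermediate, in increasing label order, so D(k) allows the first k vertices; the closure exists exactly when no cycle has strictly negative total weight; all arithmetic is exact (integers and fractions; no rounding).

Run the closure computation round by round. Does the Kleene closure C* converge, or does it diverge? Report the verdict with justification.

D(0):
  [0, ∞, -5]
  [2, 0, 1]
  [9, -1, 0]
D(1):
  [0, ∞, -5]
  [2, 0, -3]
  [9, -1, 0]
Detection: at round 2, diagonal entry (3, 3) turns strictly negative.
Key observation: the cycle 3->2->1->3 has total weight (-1) + 2 + (-5), which is strictly negative.
Answer: DIVERGES — negative cycle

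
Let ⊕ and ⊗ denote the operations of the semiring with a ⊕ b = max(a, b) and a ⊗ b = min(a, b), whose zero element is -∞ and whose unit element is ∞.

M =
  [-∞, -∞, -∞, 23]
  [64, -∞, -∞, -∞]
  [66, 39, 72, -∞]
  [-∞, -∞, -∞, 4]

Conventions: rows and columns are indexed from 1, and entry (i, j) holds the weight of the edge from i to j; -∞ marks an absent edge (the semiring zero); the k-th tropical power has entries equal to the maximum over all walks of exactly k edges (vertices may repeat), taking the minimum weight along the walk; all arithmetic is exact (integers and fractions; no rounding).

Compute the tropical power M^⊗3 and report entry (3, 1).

M^⊗2:
  [-∞, -∞, -∞, 4]
  [-∞, -∞, -∞, 23]
  [66, 39, 72, 23]
  [-∞, -∞, -∞, 4]
M^⊗3:
  [-∞, -∞, -∞, 4]
  [-∞, -∞, -∞, 4]
  [66, 39, 72, 23]
  [-∞, -∞, -∞, 4]
Key observation: the optimum is the walk 3->3->3->1, with weight 72 min 72 min 66 = 66.
Optimal value attained by: walk 3->3->3->1.
Answer: (M^⊗3)[3][1] = 66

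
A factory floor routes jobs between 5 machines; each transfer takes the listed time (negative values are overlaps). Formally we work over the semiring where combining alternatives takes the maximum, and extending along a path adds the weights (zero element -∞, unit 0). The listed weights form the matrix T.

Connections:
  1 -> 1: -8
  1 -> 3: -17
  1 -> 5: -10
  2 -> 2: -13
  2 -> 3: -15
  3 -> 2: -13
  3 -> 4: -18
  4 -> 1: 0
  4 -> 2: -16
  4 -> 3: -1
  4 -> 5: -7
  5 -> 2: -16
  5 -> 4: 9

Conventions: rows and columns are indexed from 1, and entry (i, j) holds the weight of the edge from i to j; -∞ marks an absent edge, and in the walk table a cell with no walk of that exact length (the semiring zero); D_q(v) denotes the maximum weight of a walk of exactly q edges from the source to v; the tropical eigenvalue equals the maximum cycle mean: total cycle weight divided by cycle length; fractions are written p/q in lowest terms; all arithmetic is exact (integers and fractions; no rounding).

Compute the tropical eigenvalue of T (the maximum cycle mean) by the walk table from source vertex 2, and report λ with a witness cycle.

q=0: [-∞, 0, -∞, -∞, -∞]
q=1: [-∞, -13, -15, -∞, -∞]
q=2: [-∞, -26, -28, -33, -∞]
q=3: [-33, -39, -34, -46, -40]
q=4: [-41, -47, -47, -31, -43]
q=5: [-31, -47, -32, -34, -38]
Optimal cycle mean attained by: cycle 4->5->4, total (-7) + 9, length 2.
Answer: λ = 1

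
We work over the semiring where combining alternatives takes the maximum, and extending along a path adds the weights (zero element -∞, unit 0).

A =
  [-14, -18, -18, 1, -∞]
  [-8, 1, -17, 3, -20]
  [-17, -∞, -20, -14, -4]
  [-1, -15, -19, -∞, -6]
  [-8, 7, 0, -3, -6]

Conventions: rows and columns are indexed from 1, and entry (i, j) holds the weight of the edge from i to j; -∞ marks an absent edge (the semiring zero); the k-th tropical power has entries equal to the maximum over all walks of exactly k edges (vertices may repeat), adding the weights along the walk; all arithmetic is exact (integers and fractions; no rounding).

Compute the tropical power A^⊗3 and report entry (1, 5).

A^⊗2:
  [0, -14, -18, -13, -5]
  [2, 2, -16, 4, -3]
  [-12, 3, -4, -7, -10]
  [-14, 1, -6, 0, -12]
  [-1, 8, -6, 10, -4]
A^⊗3:
  [-13, 2, -5, 1, -11]
  [3, 4, -3, 5, -2]
  [-5, 4, -10, 6, -8]
  [-1, 2, -12, 4, -6]
  [9, 9, -4, 11, 4]
Key observation: the optimum is the walk 1->4->5->5, with weight 1 + (-6) + (-6) = -11.
Optimal value attained by: walk 1->4->5->5.
Answer: (A^⊗3)[1][5] = -11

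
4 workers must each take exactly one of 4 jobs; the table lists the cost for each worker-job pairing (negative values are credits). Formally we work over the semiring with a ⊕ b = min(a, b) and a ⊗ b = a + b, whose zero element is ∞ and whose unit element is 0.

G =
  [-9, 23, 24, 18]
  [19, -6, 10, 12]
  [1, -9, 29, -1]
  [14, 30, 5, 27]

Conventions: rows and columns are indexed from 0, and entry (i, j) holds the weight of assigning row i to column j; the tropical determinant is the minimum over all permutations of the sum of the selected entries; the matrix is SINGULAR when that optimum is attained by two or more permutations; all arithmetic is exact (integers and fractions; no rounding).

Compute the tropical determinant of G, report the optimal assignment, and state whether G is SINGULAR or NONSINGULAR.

σ = (0, 1, 2, 3): (-9) + (-6) + 29 + 27 = 41
σ = (0, 1, 3, 2): (-9) + (-6) + (-1) + 5 = -11
σ = (0, 2, 1, 3): (-9) + 10 + (-9) + 27 = 19
σ = (0, 2, 3, 1): (-9) + 10 + (-1) + 30 = 30
σ = (0, 3, 1, 2): (-9) + 12 + (-9) + 5 = -1
σ = (0, 3, 2, 1): (-9) + 12 + 29 + 30 = 62
σ = (1, 0, 2, 3): 23 + 19 + 29 + 27 = 98
σ = (1, 0, 3, 2): 23 + 19 + (-1) + 5 = 46
σ = (1, 2, 0, 3): 23 + 10 + 1 + 27 = 61
σ = (1, 2, 3, 0): 23 + 10 + (-1) + 14 = 46
σ = (1, 3, 0, 2): 23 + 12 + 1 + 5 = 41
σ = (1, 3, 2, 0): 23 + 12 + 29 + 14 = 78
σ = (2, 0, 1, 3): 24 + 19 + (-9) + 27 = 61
σ = (2, 0, 3, 1): 24 + 19 + (-1) + 30 = 72
σ = (2, 1, 0, 3): 24 + (-6) + 1 + 27 = 46
σ = (2, 1, 3, 0): 24 + (-6) + (-1) + 14 = 31
σ = (2, 3, 0, 1): 24 + 12 + 1 + 30 = 67
σ = (2, 3, 1, 0): 24 + 12 + (-9) + 14 = 41
σ = (3, 0, 1, 2): 18 + 19 + (-9) + 5 = 33
σ = (3, 0, 2, 1): 18 + 19 + 29 + 30 = 96
σ = (3, 1, 0, 2): 18 + (-6) + 1 + 5 = 18
σ = (3, 1, 2, 0): 18 + (-6) + 29 + 14 = 55
σ = (3, 2, 0, 1): 18 + 10 + 1 + 30 = 59
σ = (3, 2, 1, 0): 18 + 10 + (-9) + 14 = 33
Optimal value attained by: σ = (0, 1, 3, 2).
Answer: det⊕(G) = -11; verdict: NONSINGULAR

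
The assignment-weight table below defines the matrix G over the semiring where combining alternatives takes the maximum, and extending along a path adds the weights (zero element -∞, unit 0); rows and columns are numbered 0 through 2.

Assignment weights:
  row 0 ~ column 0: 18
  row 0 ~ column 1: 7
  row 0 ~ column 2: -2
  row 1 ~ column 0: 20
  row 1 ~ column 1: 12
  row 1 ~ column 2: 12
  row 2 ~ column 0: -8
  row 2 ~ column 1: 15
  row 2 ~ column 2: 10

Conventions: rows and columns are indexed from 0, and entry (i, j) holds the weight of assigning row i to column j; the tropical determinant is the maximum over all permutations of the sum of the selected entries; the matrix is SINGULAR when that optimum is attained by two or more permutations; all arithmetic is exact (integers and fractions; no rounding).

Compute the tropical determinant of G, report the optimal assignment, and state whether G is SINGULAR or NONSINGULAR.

σ = (0, 1, 2): 18 + 12 + 10 = 40
σ = (0, 2, 1): 18 + 12 + 15 = 45
σ = (1, 0, 2): 7 + 20 + 10 = 37
σ = (1, 2, 0): 7 + 12 + (-8) = 11
σ = (2, 0, 1): (-2) + 20 + 15 = 33
σ = (2, 1, 0): (-2) + 12 + (-8) = 2
Optimal value attained by: σ = (0, 2, 1).
Answer: det⊕(G) = 45; verdict: NONSINGULAR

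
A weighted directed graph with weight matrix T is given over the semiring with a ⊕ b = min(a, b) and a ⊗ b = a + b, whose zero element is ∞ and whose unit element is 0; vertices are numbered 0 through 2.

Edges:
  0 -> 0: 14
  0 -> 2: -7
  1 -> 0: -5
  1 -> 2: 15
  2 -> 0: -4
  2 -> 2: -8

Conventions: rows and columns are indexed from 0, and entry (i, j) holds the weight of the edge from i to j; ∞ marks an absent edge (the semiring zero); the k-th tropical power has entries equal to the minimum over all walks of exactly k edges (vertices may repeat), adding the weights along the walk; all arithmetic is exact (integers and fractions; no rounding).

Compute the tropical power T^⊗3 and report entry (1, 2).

T^⊗2:
  [-11, ∞, -15]
  [9, ∞, -12]
  [-12, ∞, -16]
T^⊗3:
  [-19, ∞, -23]
  [-16, ∞, -20]
  [-20, ∞, -24]
Key observation: the optimum is the walk 1->0->2->2, with weight (-5) + (-7) + (-8) = -20.
Optimal value attained by: walk 1->0->2->2.
Answer: (T^⊗3)[1][2] = -20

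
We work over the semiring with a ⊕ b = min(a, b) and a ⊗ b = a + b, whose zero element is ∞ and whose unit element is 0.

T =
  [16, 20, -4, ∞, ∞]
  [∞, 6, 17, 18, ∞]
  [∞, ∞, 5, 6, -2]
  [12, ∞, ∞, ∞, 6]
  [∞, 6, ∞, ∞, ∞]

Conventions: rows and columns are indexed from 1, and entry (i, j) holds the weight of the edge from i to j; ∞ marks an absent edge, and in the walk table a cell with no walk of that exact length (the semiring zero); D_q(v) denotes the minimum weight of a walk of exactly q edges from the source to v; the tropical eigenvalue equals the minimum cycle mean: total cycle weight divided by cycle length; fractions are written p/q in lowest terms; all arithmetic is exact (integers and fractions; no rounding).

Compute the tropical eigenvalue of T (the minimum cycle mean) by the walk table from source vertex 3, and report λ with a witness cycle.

q=0: [∞, ∞, 0, ∞, ∞]
q=1: [∞, ∞, 5, 6, -2]
q=2: [18, 4, 10, 11, 3]
q=3: [23, 9, 14, 16, 8]
q=4: [28, 14, 19, 20, 12]
q=5: [32, 18, 24, 25, 17]
Optimal cycle mean attained by: cycle 1->3->4->1, total (-4) + 6 + 12, length 3.
Answer: λ = 14/3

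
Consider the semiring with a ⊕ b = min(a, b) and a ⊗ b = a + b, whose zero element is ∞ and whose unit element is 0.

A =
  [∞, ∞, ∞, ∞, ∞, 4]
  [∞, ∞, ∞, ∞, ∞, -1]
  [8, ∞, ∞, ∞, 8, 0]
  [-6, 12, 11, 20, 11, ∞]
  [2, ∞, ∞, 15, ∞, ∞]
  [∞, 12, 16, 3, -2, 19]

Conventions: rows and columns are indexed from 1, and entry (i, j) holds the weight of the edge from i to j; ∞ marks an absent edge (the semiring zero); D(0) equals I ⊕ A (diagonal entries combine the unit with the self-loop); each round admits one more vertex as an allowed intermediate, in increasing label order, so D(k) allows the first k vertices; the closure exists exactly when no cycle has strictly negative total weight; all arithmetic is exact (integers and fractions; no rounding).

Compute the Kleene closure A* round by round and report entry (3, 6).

D(0):
  [0, ∞, ∞, ∞, ∞, 4]
  [∞, 0, ∞, ∞, ∞, -1]
  [8, ∞, 0, ∞, 8, 0]
  [-6, 12, 11, 0, 11, ∞]
  [2, ∞, ∞, 15, 0, ∞]
  [∞, 12, 16, 3, -2, 0]
D(1):
  [0, ∞, ∞, ∞, ∞, 4]
  [∞, 0, ∞, ∞, ∞, -1]
  [8, ∞, 0, ∞, 8, 0]
  [-6, 12, 11, 0, 11, -2]
  [2, ∞, ∞, 15, 0, 6]
  [∞, 12, 16, 3, -2, 0]
D(2):
  [0, ∞, ∞, ∞, ∞, 4]
  [∞, 0, ∞, ∞, ∞, -1]
  [8, ∞, 0, ∞, 8, 0]
  [-6, 12, 11, 0, 11, -2]
  [2, ∞, ∞, 15, 0, 6]
  [∞, 12, 16, 3, -2, 0]
D(3):
  [0, ∞, ∞, ∞, ∞, 4]
  [∞, 0, ∞, ∞, ∞, -1]
  [8, ∞, 0, ∞, 8, 0]
  [-6, 12, 11, 0, 11, -2]
  [2, ∞, ∞, 15, 0, 6]
  [24, 12, 16, 3, -2, 0]
D(4):
  [0, ∞, ∞, ∞, ∞, 4]
  [∞, 0, ∞, ∞, ∞, -1]
  [8, ∞, 0, ∞, 8, 0]
  [-6, 12, 11, 0, 11, -2]
  [2, 27, 26, 15, 0, 6]
  [-3, 12, 14, 3, -2, 0]
D(5):
  [0, ∞, ∞, ∞, ∞, 4]
  [∞, 0, ∞, ∞, ∞, -1]
  [8, 35, 0, 23, 8, 0]
  [-6, 12, 11, 0, 11, -2]
  [2, 27, 26, 15, 0, 6]
  [-3, 12, 14, 3, -2, 0]
D(6):
  [0, 16, 18, 7, 2, 4]
  [-4, 0, 13, 2, -3, -1]
  [-3, 12, 0, 3, -2, 0]
  [-6, 10, 11, 0, -4, -2]
  [2, 18, 20, 9, 0, 6]
  [-3, 12, 14, 3, -2, 0]
Answer: A*[3][6] = 0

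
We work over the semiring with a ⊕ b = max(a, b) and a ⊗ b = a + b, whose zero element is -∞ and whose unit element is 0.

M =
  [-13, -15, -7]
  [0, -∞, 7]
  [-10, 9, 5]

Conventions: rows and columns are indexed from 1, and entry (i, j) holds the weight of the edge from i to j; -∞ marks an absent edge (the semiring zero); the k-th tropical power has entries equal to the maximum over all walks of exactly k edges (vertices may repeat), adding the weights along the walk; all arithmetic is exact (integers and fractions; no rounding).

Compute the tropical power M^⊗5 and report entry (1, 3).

M^⊗2:
  [-15, 2, -2]
  [-3, 16, 12]
  [9, 14, 16]
M^⊗3:
  [2, 7, 9]
  [16, 21, 23]
  [14, 25, 21]
M^⊗4:
  [7, 18, 14]
  [21, 32, 28]
  [25, 30, 32]
M^⊗5:
  [18, 23, 25]
  [32, 37, 39]
  [30, 41, 37]
Key observation: the optimum is the walk 1->3->2->3->2->3, with weight (-7) + 9 + 7 + 9 + 7 = 25.
Optimal value attained by: walk 1->3->2->3->2->3.
Answer: (M^⊗5)[1][3] = 25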